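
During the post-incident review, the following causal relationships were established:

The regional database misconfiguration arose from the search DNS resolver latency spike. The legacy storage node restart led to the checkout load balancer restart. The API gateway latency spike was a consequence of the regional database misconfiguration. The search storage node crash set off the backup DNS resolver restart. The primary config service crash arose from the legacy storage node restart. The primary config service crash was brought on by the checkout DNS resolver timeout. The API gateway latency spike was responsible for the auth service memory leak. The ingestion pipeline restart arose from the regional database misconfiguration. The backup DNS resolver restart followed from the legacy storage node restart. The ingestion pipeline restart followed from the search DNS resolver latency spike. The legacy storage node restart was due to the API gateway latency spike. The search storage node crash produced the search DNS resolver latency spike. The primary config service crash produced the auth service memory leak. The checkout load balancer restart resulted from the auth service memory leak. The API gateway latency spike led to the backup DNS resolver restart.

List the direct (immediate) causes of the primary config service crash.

the checkout DNS resolver timeout, the legacy storage node restart

Upstream contributors include the search storage node crash, the search DNS resolver latency spike, the regional database misconfiguration, the API gateway latency spike, but only the checkout DNS resolver timeout, the legacy storage node restart feed directly into the primary config service crash.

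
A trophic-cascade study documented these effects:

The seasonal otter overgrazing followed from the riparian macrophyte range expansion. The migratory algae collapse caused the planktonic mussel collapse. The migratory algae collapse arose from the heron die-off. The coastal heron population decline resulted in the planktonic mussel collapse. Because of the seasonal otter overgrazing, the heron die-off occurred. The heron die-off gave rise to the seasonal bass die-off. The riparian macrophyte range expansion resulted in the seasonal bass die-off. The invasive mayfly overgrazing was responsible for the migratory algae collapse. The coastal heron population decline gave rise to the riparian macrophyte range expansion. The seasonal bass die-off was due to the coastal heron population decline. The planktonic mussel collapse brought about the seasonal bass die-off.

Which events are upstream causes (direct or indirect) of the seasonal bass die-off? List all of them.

the coastal heron population decline, the heron die-off, the invasive mayfly overgrazing, the migratory algae collapse, the planktonic mussel collapse, the riparian macrophyte range expansion, the seasonal otter overgrazing

Immediate causes of the seasonal bass die-off: the coastal heron population decline, the riparian macrophyte range expansion, the heron die-off, the planktonic mussel collapse.
Further upstream: the seasonal otter overgrazing, the migratory algae collapse, the invasive mayfly overgrazing.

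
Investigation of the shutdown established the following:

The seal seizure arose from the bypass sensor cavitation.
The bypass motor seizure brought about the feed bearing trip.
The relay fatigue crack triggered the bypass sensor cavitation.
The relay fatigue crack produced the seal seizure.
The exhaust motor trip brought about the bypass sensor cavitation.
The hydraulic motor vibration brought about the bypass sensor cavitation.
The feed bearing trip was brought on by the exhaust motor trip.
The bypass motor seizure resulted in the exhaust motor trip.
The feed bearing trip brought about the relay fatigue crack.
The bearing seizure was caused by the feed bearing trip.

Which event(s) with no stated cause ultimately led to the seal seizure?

the bypass motor seizure, the hydraulic motor vibration

Tracing upstream from the seal seizure: the seal seizure ← the relay fatigue crack ← the feed bearing trip ← the bypass motor seizure.
A separate upstream branch: the seal seizure ← the bypass sensor cavitation ← the hydraulic motor vibration.
Each of those chain origins has no stated cause.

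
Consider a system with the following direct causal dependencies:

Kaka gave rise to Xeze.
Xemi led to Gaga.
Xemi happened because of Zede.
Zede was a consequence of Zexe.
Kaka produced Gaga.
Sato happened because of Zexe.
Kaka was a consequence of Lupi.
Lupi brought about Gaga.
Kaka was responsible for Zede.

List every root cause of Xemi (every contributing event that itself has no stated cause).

Lupi, Zexe

Tracing upstream from Xemi: Xemi ← Zede ← Zexe.
A separate upstream branch: Xemi ← Zede ← Kaka ← Lupi.
Each of those chain origins has no stated cause.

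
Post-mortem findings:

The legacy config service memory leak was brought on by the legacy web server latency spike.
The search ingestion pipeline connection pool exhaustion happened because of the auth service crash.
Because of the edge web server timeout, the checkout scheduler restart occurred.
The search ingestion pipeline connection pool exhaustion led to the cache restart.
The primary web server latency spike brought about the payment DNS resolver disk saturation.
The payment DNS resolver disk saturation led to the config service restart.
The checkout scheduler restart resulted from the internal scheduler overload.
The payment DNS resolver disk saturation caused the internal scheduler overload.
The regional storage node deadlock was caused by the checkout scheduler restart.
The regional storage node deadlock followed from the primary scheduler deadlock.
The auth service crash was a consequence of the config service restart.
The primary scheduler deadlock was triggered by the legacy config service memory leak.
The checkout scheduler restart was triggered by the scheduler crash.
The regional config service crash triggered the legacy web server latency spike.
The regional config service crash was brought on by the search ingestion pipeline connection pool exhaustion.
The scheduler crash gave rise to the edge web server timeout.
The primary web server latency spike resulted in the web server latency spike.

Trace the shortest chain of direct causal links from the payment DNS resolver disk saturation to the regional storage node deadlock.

the payment DNS resolver disk saturation → the internal scheduler overload
the internal scheduler overload → the checkout scheduler restart
the checkout scheduler restart → the regional storage node deadlock
Length: 3 steps.

the payment DNS resolver disk saturation → the internal scheduler overload → the checkout scheduler restart → the regional storage node deadlock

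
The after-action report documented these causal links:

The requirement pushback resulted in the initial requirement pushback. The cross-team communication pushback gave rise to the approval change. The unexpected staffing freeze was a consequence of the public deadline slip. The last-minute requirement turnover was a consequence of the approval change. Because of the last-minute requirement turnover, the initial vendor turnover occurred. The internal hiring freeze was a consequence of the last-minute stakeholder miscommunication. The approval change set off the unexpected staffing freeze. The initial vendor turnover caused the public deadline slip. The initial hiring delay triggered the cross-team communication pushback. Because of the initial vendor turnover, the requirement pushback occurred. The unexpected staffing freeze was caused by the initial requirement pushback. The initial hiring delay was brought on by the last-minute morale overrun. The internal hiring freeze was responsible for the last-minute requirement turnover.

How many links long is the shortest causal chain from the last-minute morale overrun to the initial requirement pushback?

Shortest chain: the last-minute morale overrun → the initial hiring delay → the cross-team communication pushback → the approval change → the last-minute requirement turnover → the initial vendor turnover → the requirement pushback → the initial requirement pushback.

7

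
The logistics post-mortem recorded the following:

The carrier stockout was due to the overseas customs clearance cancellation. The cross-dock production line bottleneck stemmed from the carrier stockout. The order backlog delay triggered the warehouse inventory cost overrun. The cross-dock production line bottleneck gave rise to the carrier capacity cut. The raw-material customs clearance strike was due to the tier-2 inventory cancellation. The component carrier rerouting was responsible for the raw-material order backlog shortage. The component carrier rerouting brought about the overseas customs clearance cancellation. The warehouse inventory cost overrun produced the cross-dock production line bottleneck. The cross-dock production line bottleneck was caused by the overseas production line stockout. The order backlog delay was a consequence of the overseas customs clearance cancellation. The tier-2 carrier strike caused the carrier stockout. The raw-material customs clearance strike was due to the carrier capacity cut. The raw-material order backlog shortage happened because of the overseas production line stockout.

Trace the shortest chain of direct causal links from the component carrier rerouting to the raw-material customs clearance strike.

the component carrier rerouting → the overseas customs clearance cancellation
the overseas customs clearance cancellation → the carrier stockout
the carrier stockout → the cross-dock production line bottleneck
the cross-dock production line bottleneck → the carrier capacity cut
the carrier capacity cut → the raw-material customs clearance strike
Length: 5 steps.

the component carrier rerouting → the overseas customs clearance cancellation → the carrier stockout → the cross-dock production line bottleneck → the carrier capacity cut → the raw-material customs clearance strike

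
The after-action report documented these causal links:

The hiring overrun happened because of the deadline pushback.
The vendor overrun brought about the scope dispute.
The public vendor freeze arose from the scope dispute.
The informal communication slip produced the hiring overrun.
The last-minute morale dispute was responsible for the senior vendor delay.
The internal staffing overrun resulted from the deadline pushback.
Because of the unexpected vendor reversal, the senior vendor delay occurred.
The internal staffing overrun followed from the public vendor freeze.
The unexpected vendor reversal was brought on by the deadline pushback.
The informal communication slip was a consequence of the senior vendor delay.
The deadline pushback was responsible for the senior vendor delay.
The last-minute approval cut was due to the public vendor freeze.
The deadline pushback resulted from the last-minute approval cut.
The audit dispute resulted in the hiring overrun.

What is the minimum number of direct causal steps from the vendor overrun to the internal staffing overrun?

Shortest chain: the vendor overrun → the scope dispute → the public vendor freeze → the internal staffing overrun.

3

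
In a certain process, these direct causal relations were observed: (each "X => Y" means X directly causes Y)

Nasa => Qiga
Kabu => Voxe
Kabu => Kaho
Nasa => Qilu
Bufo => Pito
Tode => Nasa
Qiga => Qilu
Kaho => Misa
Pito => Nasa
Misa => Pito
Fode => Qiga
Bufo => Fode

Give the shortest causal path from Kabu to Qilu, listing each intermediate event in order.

Kabu → Kaho
Kaho → Misa
Misa → Pito
Pito → Nasa
Nasa → Qilu
Length: 5 steps.

Kabu → Kaho → Misa → Pito → Nasa → Qilu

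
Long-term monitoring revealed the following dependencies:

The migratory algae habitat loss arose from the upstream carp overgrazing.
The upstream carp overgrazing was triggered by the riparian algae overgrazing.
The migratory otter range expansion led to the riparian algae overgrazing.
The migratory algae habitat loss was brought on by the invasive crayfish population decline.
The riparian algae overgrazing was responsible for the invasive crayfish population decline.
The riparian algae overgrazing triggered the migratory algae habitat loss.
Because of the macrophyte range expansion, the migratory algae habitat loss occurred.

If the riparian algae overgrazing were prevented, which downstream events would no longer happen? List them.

the invasive crayfish population decline, the upstream carp overgrazing

Downstream of the riparian algae overgrazing: the invasive crayfish population decline, the upstream carp overgrazing, the migratory algae habitat loss.
Of those, still caused via another path: the migratory algae habitat loss.
The remainder have no surviving cause.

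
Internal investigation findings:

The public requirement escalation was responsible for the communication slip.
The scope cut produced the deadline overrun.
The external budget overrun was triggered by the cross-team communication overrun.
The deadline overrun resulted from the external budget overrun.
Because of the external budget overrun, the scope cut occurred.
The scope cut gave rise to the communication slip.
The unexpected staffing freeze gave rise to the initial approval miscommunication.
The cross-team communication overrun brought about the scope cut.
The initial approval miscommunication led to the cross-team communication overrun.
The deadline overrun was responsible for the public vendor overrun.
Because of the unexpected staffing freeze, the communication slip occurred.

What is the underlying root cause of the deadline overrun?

Tracing upstream from the deadline overrun: the deadline overrun ← the external budget overrun ← the cross-team communication overrun ← the initial approval miscommunication ← the unexpected staffing freeze.
The unexpected staffing freeze has no stated cause, so it is the root.

the unexpected staffing freeze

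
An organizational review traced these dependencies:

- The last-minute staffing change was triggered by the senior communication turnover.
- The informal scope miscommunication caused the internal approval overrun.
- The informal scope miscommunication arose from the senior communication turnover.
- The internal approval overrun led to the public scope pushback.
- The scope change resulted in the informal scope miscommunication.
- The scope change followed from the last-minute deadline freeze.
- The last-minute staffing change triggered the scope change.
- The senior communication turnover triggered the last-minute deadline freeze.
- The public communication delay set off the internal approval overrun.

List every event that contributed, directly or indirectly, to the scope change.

the last-minute deadline freeze, the last-minute staffing change, the senior communication turnover

Immediate causes of the scope change: the last-minute staffing change, the last-minute deadline freeze.
Further upstream: the senior communication turnover.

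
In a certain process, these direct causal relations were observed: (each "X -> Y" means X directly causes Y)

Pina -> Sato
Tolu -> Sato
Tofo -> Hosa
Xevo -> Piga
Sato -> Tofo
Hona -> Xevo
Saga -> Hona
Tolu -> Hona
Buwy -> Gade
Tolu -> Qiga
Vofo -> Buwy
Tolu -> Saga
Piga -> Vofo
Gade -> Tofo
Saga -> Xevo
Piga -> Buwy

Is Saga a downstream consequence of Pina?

Pina leads to Sato, Tofo, Hosa; Saga is not among them.

No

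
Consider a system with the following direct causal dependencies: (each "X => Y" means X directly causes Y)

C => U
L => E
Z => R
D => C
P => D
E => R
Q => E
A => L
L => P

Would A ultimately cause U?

Yes

There is a causal chain: A → L → P → D → C → U.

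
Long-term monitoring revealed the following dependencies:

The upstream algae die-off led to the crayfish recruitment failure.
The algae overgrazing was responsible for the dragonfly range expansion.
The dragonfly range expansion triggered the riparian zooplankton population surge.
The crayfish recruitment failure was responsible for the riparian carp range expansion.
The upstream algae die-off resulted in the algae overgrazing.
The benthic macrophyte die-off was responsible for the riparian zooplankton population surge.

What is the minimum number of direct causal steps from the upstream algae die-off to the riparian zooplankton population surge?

3

Shortest chain: the upstream algae die-off → the algae overgrazing → the dragonfly range expansion → the riparian zooplankton population surge.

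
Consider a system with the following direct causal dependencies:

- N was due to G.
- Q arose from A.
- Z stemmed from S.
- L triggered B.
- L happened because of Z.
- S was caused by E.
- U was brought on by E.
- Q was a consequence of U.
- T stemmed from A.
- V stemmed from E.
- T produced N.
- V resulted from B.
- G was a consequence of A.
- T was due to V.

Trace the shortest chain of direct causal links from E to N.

E → V
V → T
T → N
Length: 3 steps.

E → V → T → N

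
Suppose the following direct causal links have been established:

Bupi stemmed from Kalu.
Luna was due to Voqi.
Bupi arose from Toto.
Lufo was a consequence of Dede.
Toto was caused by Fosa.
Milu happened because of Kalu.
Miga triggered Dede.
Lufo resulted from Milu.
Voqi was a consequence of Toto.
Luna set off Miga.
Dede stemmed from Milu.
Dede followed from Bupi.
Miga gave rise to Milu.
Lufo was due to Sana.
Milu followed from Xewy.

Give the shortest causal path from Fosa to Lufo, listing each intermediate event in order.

Fosa → Toto
Toto → Bupi
Bupi → Dede
Dede → Lufo
Length: 4 steps.

Fosa → Toto → Bupi → Dede → Lufo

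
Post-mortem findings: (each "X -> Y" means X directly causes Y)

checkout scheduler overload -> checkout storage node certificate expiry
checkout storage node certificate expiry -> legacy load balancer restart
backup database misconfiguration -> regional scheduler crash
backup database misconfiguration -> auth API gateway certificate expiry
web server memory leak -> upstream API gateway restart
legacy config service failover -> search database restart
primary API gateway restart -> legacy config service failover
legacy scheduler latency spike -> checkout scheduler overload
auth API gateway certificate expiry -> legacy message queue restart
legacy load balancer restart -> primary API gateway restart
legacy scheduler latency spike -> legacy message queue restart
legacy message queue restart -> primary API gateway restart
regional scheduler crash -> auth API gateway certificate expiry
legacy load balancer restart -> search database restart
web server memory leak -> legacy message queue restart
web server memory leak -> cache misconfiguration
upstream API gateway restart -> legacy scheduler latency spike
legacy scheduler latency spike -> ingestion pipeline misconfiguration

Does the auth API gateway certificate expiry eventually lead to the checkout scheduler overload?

No

The auth API gateway certificate expiry leads to the legacy message queue restart, the primary API gateway restart, the legacy config service failover, the search database restart; the checkout scheduler overload is not among them.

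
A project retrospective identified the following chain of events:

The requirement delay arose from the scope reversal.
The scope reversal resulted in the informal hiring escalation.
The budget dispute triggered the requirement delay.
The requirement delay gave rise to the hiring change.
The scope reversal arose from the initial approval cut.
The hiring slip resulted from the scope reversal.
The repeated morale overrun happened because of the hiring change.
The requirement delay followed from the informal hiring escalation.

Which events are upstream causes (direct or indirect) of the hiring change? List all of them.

Immediate cause of the hiring change: the requirement delay.
Further upstream: the initial approval cut, the scope reversal, the informal hiring escalation, the budget dispute.

the budget dispute, the informal hiring escalation, the initial approval cut, the requirement delay, the scope reversal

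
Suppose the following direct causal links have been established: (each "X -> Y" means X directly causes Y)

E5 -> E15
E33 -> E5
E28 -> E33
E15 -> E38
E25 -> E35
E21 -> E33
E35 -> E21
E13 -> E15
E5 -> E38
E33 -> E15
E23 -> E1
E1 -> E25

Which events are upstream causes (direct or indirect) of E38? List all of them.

Immediate causes of E38: E5, E15.
Further upstream: E23, E1, E25, E35, E13, E21, E28, E33.

E1, E13, E15, E21, E23, E25, E28, E33, E35, E5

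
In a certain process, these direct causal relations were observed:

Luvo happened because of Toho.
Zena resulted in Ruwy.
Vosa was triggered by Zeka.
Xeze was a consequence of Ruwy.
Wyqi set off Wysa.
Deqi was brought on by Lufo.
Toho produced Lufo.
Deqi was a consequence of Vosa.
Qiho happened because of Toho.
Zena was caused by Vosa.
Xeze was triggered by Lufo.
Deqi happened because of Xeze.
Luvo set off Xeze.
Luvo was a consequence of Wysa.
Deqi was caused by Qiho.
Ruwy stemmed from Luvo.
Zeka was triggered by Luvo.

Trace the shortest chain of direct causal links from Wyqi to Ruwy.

Wyqi → Wysa → Luvo → Ruwy

Wyqi → Wysa
Wysa → Luvo
Luvo → Ruwy
Length: 3 steps.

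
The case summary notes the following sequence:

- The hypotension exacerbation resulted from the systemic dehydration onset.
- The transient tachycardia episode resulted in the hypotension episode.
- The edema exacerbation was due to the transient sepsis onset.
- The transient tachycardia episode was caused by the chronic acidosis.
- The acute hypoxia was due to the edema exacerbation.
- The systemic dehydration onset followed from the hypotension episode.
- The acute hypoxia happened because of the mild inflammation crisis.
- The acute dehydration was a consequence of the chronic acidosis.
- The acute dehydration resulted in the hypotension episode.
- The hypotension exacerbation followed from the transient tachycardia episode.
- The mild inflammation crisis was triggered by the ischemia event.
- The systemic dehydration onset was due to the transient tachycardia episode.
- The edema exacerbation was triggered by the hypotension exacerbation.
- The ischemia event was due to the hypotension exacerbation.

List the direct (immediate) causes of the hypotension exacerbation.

Upstream contributors include the chronic acidosis, the acute dehydration, the hypotension episode, but only the systemic dehydration onset, the transient tachycardia episode feed directly into the hypotension exacerbation.

the systemic dehydration onset, the transient tachycardia episode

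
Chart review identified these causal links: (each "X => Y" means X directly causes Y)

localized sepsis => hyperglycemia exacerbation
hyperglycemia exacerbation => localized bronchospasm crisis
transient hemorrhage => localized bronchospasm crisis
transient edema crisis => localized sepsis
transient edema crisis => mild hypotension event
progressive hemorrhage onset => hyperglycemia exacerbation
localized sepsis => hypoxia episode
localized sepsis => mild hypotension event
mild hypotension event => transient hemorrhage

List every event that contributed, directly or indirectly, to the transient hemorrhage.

Immediate cause of the transient hemorrhage: the mild hypotension event.
Further upstream: the transient edema crisis, the localized sepsis.

the localized sepsis, the mild hypotension event, the transient edema crisis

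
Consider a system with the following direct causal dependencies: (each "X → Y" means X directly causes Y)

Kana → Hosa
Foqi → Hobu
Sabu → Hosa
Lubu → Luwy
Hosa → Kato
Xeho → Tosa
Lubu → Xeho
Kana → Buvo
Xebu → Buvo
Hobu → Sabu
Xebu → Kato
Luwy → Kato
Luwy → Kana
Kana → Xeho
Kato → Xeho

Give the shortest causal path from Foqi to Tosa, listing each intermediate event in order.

Foqi → Hobu → Sabu → Hosa → Kato → Xeho → Tosa

Foqi → Hobu
Hobu → Sabu
Sabu → Hosa
Hosa → Kato
Kato → Xeho
Xeho → Tosa
Length: 6 steps.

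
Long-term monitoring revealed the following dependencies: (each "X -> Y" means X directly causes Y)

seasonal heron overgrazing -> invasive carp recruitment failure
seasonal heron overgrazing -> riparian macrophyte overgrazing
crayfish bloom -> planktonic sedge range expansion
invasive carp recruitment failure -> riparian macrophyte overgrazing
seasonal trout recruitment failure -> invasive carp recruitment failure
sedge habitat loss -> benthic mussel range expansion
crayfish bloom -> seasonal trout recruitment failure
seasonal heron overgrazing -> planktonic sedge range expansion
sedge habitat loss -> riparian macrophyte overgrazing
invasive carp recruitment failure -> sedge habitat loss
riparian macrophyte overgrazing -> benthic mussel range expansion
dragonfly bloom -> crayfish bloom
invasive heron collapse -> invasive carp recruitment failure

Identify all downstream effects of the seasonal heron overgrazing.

Direct effects: the planktonic sedge range expansion, the invasive carp recruitment failure, the riparian macrophyte overgrazing.
2 steps out: the sedge habitat loss, the benthic mussel range expansion.
Not reachable from it: the dragonfly bloom, the crayfish bloom, the seasonal trout recruitment failure, the invasive heron collapse.

the benthic mussel range expansion, the invasive carp recruitment failure, the planktonic sedge range expansion, the riparian macrophyte overgrazing, the sedge habitat loss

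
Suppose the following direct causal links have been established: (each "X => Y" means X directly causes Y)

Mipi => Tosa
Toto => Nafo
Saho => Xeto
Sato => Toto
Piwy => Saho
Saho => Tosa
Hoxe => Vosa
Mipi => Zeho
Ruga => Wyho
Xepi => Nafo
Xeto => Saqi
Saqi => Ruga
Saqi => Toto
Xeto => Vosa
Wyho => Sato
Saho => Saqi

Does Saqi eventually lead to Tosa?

No

Saqi leads to Ruga, Wyho, Sato, Toto, Nafo; Tosa is not among them.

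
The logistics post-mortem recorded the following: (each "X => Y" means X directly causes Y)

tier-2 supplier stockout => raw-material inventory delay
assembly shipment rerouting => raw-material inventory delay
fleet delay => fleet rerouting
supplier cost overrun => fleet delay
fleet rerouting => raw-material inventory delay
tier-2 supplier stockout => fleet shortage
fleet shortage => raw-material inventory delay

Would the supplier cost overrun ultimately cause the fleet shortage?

The supplier cost overrun leads to the fleet delay, the fleet rerouting, the raw-material inventory delay; the fleet shortage is not among them.

No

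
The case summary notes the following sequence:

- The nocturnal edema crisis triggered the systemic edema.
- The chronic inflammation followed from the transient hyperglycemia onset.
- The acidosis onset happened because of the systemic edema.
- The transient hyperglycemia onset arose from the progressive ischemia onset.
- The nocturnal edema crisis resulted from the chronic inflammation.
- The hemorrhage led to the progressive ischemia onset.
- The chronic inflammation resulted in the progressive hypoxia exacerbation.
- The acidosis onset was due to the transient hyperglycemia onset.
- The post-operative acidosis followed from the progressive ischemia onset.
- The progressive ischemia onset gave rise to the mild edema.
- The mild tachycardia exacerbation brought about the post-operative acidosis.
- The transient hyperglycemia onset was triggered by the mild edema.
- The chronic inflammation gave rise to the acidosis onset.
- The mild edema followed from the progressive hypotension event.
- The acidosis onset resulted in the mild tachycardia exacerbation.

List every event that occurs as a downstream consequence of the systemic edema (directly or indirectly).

the acidosis onset, the mild tachycardia exacerbation, the post-operative acidosis

Direct effects: the acidosis onset.
2 steps out: the mild tachycardia exacerbation.
3 steps out: the post-operative acidosis.
Not reachable from it: the hemorrhage, the progressive ischemia onset, the progressive hypotension event, the mild edema, the transient hyperglycemia onset, the chronic inflammation, the nocturnal edema crisis, the progressive hypoxia exacerbation.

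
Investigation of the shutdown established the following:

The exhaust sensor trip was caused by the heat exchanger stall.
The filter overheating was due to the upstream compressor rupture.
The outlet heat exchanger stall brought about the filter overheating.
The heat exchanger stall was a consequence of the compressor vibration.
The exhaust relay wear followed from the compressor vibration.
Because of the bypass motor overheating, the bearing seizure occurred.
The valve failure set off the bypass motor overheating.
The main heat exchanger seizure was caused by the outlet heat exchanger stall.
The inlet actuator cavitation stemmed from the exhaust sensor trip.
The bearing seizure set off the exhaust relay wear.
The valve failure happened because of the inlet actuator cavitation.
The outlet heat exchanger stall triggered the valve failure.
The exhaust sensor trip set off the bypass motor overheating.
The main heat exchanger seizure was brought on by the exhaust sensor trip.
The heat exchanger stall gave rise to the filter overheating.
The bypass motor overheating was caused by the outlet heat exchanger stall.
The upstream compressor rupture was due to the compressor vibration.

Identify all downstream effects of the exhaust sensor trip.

Direct effects: the inlet actuator cavitation, the bypass motor overheating, the main heat exchanger seizure.
2 steps out: the valve failure, the bearing seizure.
3 steps out: the exhaust relay wear.
Not reachable from it: the outlet heat exchanger stall, the compressor vibration, the upstream compressor rupture, the heat exchanger stall, the filter overheating.

the bearing seizure, the bypass motor overheating, the exhaust relay wear, the inlet actuator cavitation, the main heat exchanger seizure, the valve failure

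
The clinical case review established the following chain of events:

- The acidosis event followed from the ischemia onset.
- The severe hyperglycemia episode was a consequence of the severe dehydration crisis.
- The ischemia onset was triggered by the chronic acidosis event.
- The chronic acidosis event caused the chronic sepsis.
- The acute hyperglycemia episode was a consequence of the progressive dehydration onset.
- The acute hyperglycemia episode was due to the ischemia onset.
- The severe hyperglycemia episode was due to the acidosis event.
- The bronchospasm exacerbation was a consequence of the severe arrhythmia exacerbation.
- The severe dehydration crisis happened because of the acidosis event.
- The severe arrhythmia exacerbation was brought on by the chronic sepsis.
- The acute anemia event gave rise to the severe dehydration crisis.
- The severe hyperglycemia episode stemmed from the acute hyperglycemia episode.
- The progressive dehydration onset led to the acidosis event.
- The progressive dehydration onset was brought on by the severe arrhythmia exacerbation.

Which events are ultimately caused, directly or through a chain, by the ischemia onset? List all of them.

the acidosis event, the acute hyperglycemia episode, the severe dehydration crisis, the severe hyperglycemia episode

Direct effects: the acidosis event, the acute hyperglycemia episode.
2 steps out: the severe dehydration crisis, the severe hyperglycemia episode.
Not reachable from it: the chronic acidosis event, the acute anemia event, the chronic sepsis, the severe arrhythmia exacerbation, the progressive dehydration onset, the bronchospasm exacerbation.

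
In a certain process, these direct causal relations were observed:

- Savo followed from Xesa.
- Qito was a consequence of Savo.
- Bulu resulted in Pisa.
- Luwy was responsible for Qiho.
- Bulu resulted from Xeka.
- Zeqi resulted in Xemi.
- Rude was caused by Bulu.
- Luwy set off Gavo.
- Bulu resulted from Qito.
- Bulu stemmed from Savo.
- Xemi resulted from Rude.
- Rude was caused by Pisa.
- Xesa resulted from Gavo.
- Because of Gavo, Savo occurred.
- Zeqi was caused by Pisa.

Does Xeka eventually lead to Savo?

No

Xeka leads to Bulu, Pisa, Zeqi, Rude, Xemi; Savo is not among them.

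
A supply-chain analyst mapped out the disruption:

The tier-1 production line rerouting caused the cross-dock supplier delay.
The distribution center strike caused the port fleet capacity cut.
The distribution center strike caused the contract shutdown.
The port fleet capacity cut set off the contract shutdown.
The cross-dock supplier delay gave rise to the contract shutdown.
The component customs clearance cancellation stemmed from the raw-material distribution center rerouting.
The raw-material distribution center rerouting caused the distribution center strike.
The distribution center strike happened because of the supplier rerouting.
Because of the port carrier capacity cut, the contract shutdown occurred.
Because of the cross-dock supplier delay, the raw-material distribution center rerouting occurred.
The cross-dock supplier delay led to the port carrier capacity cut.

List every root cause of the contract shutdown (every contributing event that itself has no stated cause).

Tracing upstream from the contract shutdown: the contract shutdown ← the cross-dock supplier delay ← the tier-1 production line rerouting.
A separate upstream branch: the contract shutdown ← the distribution center strike ← the supplier rerouting.
Each of those chain origins has no stated cause.

the supplier rerouting, the tier-1 production line rerouting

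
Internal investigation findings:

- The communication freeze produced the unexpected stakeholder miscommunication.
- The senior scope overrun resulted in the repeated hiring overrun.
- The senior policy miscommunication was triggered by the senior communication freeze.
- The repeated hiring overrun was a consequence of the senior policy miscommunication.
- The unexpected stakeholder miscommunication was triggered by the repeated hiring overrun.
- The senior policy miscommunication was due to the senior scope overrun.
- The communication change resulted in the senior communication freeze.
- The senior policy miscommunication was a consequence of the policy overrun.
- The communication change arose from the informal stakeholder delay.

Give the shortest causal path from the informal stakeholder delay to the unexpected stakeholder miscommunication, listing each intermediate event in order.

the informal stakeholder delay → the communication change
the communication change → the senior communication freeze
the senior communication freeze → the senior policy miscommunication
the senior policy miscommunication → the repeated hiring overrun
the repeated hiring overrun → the unexpected stakeholder miscommunication
Length: 5 steps.

the informal stakeholder delay → the communication change → the senior communication freeze → the senior policy miscommunication → the repeated hiring overrun → the unexpected stakeholder miscommunication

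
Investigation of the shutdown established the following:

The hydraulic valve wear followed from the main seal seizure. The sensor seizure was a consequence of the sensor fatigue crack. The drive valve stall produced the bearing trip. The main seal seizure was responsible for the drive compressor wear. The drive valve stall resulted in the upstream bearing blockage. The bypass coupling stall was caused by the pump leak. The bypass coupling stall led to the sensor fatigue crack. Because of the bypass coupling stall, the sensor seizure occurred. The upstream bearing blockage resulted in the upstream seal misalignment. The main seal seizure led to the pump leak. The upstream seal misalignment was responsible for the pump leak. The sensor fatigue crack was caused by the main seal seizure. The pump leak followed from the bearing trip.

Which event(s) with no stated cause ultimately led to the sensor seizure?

the drive valve stall, the main seal seizure

Tracing upstream from the sensor seizure: the sensor seizure ← the sensor fatigue crack ← the main seal seizure.
A separate upstream branch: the sensor seizure ← the bypass coupling stall ← the pump leak ← the bearing trip ← the drive valve stall.
Each of those chain origins has no stated cause.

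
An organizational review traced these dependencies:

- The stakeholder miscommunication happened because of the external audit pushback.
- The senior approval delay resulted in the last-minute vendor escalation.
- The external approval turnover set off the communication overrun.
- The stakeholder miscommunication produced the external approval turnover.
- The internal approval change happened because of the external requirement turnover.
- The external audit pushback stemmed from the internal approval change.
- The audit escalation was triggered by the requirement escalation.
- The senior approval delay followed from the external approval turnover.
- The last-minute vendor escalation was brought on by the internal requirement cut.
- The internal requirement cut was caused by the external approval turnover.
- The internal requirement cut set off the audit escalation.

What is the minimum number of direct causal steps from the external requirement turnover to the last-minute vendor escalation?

Shortest chain: the external requirement turnover → the internal approval change → the external audit pushback → the stakeholder miscommunication → the external approval turnover → the internal requirement cut → the last-minute vendor escalation.

6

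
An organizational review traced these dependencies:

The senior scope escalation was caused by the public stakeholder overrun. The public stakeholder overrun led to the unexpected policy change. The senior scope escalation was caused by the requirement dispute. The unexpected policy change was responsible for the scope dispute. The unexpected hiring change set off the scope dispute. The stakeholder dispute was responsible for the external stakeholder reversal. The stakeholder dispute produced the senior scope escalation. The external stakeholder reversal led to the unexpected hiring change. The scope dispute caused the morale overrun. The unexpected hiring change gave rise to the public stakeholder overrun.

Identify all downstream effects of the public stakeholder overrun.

Direct effects: the senior scope escalation, the unexpected policy change.
2 steps out: the scope dispute.
3 steps out: the morale overrun.
Not reachable from it: the stakeholder dispute, the external stakeholder reversal, the unexpected hiring change, the requirement dispute.

the morale overrun, the scope dispute, the senior scope escalation, the unexpected policy change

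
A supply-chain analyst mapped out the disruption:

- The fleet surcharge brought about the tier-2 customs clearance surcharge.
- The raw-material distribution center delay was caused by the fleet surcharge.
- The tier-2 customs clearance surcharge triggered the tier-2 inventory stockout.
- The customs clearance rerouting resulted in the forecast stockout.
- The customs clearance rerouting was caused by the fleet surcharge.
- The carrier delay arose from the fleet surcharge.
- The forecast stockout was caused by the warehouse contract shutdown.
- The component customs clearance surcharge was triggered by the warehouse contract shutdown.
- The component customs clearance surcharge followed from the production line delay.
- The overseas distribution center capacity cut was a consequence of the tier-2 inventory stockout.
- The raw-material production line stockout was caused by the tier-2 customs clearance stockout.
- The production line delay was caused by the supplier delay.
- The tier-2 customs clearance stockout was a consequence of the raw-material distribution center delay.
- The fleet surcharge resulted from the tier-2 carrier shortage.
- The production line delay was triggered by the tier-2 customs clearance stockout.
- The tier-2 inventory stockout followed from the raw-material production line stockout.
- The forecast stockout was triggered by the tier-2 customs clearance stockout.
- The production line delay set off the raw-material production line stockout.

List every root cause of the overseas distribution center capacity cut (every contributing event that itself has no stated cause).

the supplier delay, the tier-2 carrier shortage

Tracing upstream from the overseas distribution center capacity cut: the overseas distribution center capacity cut ← the tier-2 inventory stockout ← the tier-2 customs clearance surcharge ← the fleet surcharge ← the tier-2 carrier shortage.
A separate upstream branch: the overseas distribution center capacity cut ← the tier-2 inventory stockout ← the raw-material production line stockout ← the production line delay ← the supplier delay.
Each of those chain origins has no stated cause.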